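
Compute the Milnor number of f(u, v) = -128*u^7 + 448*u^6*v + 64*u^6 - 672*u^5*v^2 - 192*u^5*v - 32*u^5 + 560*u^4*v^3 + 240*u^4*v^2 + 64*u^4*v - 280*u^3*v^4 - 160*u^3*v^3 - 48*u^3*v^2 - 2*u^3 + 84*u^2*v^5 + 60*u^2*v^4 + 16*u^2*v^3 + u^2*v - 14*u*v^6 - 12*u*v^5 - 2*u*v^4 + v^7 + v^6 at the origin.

7

The Hessian of f at 0 is [[0, 0], [0, 0]] with rank 0, so corank 2. A Groebner basis of the Jacobian ideal J(f) in C{u,v} is {2*u^2 - u*v + v^4, u^3, u^2*v, u^2/6 + u*v^2}; counting standard monomials gives mu = 7. Corank 2; j^3 = -u^2*(2*u - v) has shape L^2 M (L != M), so D-series; mu = 7 gives D_7.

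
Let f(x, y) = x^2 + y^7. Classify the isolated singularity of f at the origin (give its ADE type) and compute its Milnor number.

Type A_{6}, Milnor number mu = 6.

The Hessian of f at 0 is [[2, 0], [0, 0]] with rank 1, so corank 1. A Groebner basis of the Jacobian ideal J(f) in C{x,y} is {y^6, x}; counting standard monomials gives mu = 6. Corank 1: A-series; mu = 6 gives A_6.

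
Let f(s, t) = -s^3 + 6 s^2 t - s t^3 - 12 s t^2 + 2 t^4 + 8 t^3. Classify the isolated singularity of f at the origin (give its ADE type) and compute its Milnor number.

Type E_7, Milnor number mu = 7.

The Hessian of f at 0 has rank 0. Corank 2; j^3 = -(s - 2*t)^3 is a perfect cube, so E-series; the 4-jet and mu = 7 give E_7.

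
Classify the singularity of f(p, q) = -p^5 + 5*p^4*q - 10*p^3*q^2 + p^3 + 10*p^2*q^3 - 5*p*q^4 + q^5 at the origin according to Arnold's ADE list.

E_8

The Hessian of f at 0 has rank 0. Corank 2; j^3 = p^3 is a perfect cube, so E-series; the 5-jet and mu = 8 give E_8.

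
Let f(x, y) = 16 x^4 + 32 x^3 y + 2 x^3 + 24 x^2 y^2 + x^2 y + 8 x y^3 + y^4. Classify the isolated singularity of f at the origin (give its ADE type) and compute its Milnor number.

The Hessian of f at 0 is [[0, 0], [0, 0]] with rank 0, so corank 2. A Groebner basis of the Jacobian ideal J(f) in C{x,y} is {x*y^2, -x*y/8 + y^3, x^2 + x*y/2}; counting standard monomials gives mu = 5. Corank 2; j^3 = x^2*(2*x + y) has shape L^2 M (L != M), so D-series; mu = 5 gives D_5.

Type D5, Milnor number mu = 5.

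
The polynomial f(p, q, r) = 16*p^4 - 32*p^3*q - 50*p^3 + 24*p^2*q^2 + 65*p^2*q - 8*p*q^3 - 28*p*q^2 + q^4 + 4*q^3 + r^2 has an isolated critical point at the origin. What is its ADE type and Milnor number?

Type D5, Milnor number mu = 5.

The Hessian of f at 0 has rank 1. Corank 2; j^3 = -(2*p - q)*(5*p - 2*q)^2 has shape L^2 M (L != M), so D-series; mu = 5 gives D_5.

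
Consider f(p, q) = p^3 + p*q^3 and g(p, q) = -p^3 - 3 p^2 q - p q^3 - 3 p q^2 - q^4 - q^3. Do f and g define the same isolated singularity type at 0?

Yes.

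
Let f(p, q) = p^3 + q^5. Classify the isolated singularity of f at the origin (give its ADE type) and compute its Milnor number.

Type E8, Milnor number mu = 8.

The Hessian of f at 0 has rank 0. Corank 2; j^3 = p^3 is a perfect cube, so E-series; the 5-jet and mu = 8 give E_8.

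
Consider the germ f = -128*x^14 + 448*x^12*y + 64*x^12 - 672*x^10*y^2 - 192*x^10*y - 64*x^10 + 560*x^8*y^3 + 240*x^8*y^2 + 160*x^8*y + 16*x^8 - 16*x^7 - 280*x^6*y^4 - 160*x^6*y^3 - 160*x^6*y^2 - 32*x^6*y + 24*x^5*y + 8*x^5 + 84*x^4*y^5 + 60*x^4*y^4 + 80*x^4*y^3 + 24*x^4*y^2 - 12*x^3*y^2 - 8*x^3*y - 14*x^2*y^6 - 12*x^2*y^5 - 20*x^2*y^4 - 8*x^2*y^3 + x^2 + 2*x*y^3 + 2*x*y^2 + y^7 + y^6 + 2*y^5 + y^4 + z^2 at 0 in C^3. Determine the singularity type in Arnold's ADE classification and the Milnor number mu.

Type A_6, Milnor number mu = 6.

The Hessian of f at 0 is [[2, 0, 0], [0, 0, 0], [0, 0, 2]] with rank 2, so corank 1. A Groebner basis of the Jacobian ideal J(f) in C{x,y,z} is {x^3, x^2*y + x^2/2 + x*y/2 - x/2 - y^2/2, 3*x^2/2 + x*y^2 + x*y/2 - x/2 - y^2/2, 2*x^2 + 2*x*y - x + y^3 - y^2, z}; counting standard monomials gives mu = 6. Corank 1: A-series; mu = 6 gives A_6.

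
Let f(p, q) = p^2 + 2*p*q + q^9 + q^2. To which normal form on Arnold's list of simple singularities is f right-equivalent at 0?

A8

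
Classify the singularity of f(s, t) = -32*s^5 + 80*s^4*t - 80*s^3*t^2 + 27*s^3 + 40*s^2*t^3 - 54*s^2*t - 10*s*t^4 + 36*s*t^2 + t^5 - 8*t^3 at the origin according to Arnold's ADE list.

E_8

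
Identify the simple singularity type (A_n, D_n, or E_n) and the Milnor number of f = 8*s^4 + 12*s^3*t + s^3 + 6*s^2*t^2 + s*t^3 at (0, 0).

The Hessian of f at 0 has rank 0. Corank 2; j^3 = s^3 is a perfect cube, so E-series; the 4-jet and mu = 7 give E_7.

Type E_{7}, Milnor number mu = 7.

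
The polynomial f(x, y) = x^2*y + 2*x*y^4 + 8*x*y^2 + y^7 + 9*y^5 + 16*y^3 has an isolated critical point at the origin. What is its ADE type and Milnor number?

Type D_{6}, Milnor number mu = 6.

The Hessian of f at 0 is [[0, 0], [0, 0]] with rank 0, so corank 2. A Groebner basis of the Jacobian ideal J(f) in C{x,y} is {x*y + y^4 + 4*y^2, x*y^2 + 4*y^3, x^2 + 3*x*y - 4*y^2}; counting standard monomials gives mu = 6. Corank 2; j^3 = y*(x + 4*y)^2 has shape L^2 M (L != M), so D-series; mu = 6 gives D_6.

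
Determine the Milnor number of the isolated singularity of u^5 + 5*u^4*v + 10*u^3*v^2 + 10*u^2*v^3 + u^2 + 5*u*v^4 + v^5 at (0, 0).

4

The Hessian of f at 0 has rank 1. Corank 1: A-series; mu = 4 gives A_4.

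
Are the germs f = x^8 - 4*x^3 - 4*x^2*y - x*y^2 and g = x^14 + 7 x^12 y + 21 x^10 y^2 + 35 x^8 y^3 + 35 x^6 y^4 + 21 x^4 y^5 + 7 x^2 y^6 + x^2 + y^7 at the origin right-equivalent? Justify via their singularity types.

The Hessian of f at 0 has rank 0. Corank 2; j^3 = -x*(2*x + y)^2 has shape L^2 M (L != M), so D-series; mu = 9 gives D_9. The Hessian of g at 0 has rank 1. Corank 1: A-series; mu = 6 gives A_6. f is D_9 but g is A_6, hence not right-equivalent.

No.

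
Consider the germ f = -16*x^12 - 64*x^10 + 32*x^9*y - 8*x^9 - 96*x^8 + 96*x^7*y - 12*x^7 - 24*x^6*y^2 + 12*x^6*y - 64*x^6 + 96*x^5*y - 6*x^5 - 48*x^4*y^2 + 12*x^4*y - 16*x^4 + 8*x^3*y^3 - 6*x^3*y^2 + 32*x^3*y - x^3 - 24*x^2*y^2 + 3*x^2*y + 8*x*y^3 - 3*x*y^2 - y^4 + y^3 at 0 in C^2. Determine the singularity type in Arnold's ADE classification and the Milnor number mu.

The Hessian of f at 0 has rank 0. Corank 2; j^3 = -(x - y)^3 is a perfect cube, so E-series; the 4-jet and mu = 6 give E_6.

Type E_6, Milnor number mu = 6.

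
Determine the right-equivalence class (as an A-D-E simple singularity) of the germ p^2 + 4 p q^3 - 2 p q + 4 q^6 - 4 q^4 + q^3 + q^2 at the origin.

The Hessian of f at 0 is [[2, -2], [-2, 2]] with rank 1, so corank 1. A Groebner basis of the Jacobian ideal J(f) in C{p,q} is {q^2, p - q}; counting standard monomials gives mu = 2. Corank 1: A-series; mu = 2 gives A_2.

A_2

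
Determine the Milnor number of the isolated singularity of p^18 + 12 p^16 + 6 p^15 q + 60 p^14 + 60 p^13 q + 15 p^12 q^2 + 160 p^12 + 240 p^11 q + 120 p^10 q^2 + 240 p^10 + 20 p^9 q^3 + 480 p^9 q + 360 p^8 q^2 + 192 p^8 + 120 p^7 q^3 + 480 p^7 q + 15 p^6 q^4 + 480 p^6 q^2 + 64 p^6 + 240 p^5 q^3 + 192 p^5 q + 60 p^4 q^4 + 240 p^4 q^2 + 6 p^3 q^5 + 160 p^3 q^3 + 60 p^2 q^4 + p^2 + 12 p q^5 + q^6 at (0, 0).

The Hessian of f at 0 is [[2, 0], [0, 0]] with rank 1, so corank 1. A Groebner basis of the Jacobian ideal J(f) in C{p,q} is {q^5, p}; counting standard monomials gives mu = 5. Corank 1: A-series; mu = 5 gives A_5.

5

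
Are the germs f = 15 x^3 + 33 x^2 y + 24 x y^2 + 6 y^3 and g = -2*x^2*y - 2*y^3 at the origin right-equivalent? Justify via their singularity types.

Yes.

The Hessian of f at 0 has rank 0. Corank 2; j^3 = 3*(x + y)*(5*x^2 + 6*x*y + 2*y^2) splits into three distinct lines over C (the quadratic factor has nonzero discriminant), so D_4. The Hessian of g at 0 has rank 0. Corank 2; j^3 = -2*y*(x^2 + y^2) splits into three distinct lines over C (the quadratic factor has nonzero discriminant), so D_4. Both have type D_4, hence right-equivalent.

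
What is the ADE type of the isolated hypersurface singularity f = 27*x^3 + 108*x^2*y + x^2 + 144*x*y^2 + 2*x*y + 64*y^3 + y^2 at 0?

A_{2}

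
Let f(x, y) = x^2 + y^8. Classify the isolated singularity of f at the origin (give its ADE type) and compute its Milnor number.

The Hessian of f at 0 has rank 1. Corank 1: A-series; mu = 7 gives A_7.

Type A7, Milnor number mu = 7.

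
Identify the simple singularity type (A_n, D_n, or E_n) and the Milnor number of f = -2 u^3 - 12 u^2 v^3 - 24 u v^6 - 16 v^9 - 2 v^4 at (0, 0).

Type E_6, Milnor number mu = 6.

The Hessian of f at 0 is [[0, 0], [0, 0]] with rank 0, so corank 2. A Groebner basis of the Jacobian ideal J(f) in C{u,v} is {v^3, u^2}; counting standard monomials gives mu = 6. Corank 2; j^3 = -2*u^3 is a perfect cube, so E-series; the 4-jet and mu = 6 give E_6.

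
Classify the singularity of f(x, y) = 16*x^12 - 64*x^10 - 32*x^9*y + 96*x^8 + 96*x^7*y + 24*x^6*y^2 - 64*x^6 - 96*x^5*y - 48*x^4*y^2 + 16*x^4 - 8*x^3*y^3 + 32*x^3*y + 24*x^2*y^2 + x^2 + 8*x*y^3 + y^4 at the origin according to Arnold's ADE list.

The Hessian of f at 0 has rank 1. Corank 1: A-series; mu = 3 gives A_3.

A3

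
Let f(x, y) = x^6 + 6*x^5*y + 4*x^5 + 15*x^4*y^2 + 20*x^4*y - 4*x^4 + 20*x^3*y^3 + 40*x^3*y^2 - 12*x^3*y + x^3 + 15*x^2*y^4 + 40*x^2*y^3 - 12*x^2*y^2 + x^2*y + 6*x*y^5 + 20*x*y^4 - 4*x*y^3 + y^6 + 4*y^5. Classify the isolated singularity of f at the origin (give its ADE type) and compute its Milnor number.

The Hessian of f at 0 has rank 0. Corank 2; j^3 = x^2*(x + y) has shape L^2 M (L != M), so D-series; mu = 7 gives D_7.

Type D7, Milnor number mu = 7.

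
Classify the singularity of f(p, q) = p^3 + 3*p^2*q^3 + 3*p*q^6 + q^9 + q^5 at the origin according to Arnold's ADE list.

The Hessian of f at 0 has rank 0. Corank 2; j^3 = p^3 is a perfect cube, so E-series; the 5-jet and mu = 8 give E_8.

E8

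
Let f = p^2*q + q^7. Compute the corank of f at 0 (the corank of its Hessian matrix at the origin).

The Hessian at 0 is [[0, 0], [0, 0]] of rank 0; hence corank 2.

2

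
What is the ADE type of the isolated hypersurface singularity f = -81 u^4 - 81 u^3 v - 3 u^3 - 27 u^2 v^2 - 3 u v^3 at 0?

E7

The Hessian of f at 0 has rank 0. Corank 2; j^3 = -3*u^3 is a perfect cube, so E-series; the 4-jet and mu = 7 give E_7.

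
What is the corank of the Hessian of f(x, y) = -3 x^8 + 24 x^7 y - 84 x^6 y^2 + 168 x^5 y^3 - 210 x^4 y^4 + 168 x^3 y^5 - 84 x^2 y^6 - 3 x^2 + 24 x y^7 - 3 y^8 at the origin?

1

Hessian at 0 has rank 1.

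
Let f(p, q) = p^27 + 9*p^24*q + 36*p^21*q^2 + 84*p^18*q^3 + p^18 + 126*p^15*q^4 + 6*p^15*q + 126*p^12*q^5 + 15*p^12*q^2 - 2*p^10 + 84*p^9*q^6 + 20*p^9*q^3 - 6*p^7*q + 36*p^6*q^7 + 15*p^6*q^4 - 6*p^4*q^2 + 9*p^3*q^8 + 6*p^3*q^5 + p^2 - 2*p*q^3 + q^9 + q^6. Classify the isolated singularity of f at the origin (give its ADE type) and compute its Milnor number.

Type A_8, Milnor number mu = 8.

The Hessian of f at 0 has rank 1. Corank 1: A-series; mu = 8 gives A_8.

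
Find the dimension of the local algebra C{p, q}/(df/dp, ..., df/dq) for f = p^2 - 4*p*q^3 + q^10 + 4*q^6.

The Hessian of f at 0 has rank 1. Corank 1: A-series; mu = 9 gives A_9.

9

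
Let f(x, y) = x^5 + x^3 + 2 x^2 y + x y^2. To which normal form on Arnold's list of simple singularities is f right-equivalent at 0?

D6

The Hessian of f at 0 is [[0, 0], [0, 0]] with rank 0, so corank 2. A Groebner basis of the Jacobian ideal J(f) in C{x,y} is {x*y/5 + y^4 + y^2/5, x*y^2 + y^3, x^2 + x*y}; counting standard monomials gives mu = 6. Corank 2; j^3 = x*(x + y)^2 has shape L^2 M (L != M), so D-series; mu = 6 gives D_6.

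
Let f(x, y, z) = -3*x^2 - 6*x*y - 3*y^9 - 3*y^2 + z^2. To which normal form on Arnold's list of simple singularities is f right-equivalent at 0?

A_8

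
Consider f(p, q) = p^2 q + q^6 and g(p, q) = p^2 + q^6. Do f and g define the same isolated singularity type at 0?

No.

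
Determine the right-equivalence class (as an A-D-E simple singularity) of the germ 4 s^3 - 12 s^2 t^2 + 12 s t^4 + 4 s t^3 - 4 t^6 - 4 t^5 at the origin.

E_{7}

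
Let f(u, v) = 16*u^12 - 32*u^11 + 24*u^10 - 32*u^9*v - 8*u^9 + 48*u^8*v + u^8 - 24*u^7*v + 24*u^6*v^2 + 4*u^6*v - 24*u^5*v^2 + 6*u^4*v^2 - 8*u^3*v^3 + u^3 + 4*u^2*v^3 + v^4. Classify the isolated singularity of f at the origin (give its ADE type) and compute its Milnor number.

Type E_6, Milnor number mu = 6.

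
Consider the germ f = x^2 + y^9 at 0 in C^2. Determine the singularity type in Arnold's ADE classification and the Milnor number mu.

Type A_8, Milnor number mu = 8.

The Hessian of f at 0 has rank 1. Corank 1: A-series; mu = 8 gives A_8.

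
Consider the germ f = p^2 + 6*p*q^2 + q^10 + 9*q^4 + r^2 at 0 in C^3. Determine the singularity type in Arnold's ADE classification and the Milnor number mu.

Type A_9, Milnor number mu = 9.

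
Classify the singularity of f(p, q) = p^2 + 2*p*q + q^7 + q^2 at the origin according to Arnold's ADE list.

The Hessian of f at 0 has rank 1. Corank 1: A-series; mu = 6 gives A_6.

A_{6}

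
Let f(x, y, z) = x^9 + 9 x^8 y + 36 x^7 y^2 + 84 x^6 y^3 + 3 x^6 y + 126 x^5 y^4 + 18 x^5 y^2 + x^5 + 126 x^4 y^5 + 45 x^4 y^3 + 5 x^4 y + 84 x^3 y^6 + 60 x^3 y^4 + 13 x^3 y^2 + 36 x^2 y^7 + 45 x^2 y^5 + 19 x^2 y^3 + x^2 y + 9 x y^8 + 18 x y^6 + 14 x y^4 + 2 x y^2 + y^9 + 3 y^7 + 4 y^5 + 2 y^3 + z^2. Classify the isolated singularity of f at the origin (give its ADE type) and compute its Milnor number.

Type D_4, Milnor number mu = 4.

The Hessian of f at 0 has rank 1. Corank 2; j^3 = y*(x^2 + 2*x*y + 2*y^2) splits into three distinct lines over C (the quadratic factor has nonzero discriminant), so D_4.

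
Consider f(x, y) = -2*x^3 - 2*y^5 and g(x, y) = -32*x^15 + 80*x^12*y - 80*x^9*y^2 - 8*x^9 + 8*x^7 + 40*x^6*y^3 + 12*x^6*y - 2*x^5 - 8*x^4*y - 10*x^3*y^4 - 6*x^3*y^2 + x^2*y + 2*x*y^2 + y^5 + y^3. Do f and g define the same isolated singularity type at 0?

The Hessian of f at 0 has rank 0. Corank 2; j^3 = -2*x^3 is a perfect cube, so E-series; the 5-jet and mu = 8 give E_8. The Hessian of g at 0 has rank 0. Corank 2; j^3 = y*(x + y)^2 has shape L^2 M (L != M), so D-series; mu = 6 gives D_6. f is E_8 but g is D_6, hence not right-equivalent.

No.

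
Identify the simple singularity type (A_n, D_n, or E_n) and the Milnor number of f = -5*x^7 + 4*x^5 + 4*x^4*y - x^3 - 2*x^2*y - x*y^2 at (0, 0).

Type D_{8}, Milnor number mu = 8.

The Hessian of f at 0 is [[0, 0], [0, 0]] with rank 0, so corank 2. A Groebner basis of the Jacobian ideal J(f) in C{x,y} is {5*x^2/2 + x*y^3 + 9*x*y/2 + 2*y^2, -19*x^2/6 - 35*x*y/6 + y^4 - 8*y^2/3, x^3 - 3*x*y^2 - 2*y^3, x^2*y + 2*x*y^2 + y^3}; counting standard monomials gives mu = 8. Corank 2; j^3 = -x*(x + y)^2 has shape L^2 M (L != M), so D-series; mu = 8 gives D_8.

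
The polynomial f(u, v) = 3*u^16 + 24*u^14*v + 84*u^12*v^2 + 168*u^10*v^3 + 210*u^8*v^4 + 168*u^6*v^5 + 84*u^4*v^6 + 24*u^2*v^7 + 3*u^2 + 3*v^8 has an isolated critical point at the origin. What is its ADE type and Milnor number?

The Hessian of f at 0 has rank 1. Corank 1: A-series; mu = 7 gives A_7.

Type A_{7}, Milnor number mu = 7.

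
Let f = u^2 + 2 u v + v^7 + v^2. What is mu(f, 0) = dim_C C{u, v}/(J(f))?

6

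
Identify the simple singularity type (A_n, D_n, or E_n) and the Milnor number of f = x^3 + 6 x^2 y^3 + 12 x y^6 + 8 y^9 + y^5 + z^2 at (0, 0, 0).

The Hessian of f at 0 is [[0, 0, 0], [0, 0, 0], [0, 0, 2]] with rank 1, so corank 2. A Groebner basis of the Jacobian ideal J(f) in C{x,y,z} is {x^2/4 + x*y^3, y^4, x^3, x^2*y, z}; counting standard monomials gives mu = 8. Corank 2; j^3 = x^3 is a perfect cube, so E-series; the 5-jet and mu = 8 give E_8.

Type E_8, Milnor number mu = 8.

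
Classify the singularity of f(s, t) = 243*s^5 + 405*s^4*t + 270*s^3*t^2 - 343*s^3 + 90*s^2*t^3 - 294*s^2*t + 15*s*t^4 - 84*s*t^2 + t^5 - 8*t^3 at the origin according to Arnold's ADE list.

The Hessian of f at 0 has rank 0. Corank 2; j^3 = -(7*s + 2*t)^3 is a perfect cube, so E-series; the 5-jet and mu = 8 give E_8.

E_{8}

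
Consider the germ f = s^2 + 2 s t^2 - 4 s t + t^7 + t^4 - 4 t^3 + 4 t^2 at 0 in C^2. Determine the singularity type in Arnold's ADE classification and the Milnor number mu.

Type A6, Milnor number mu = 6.

The Hessian of f at 0 is [[2, -4], [-4, 8]] with rank 1, so corank 1. A Groebner basis of the Jacobian ideal J(f) in C{s,t} is {s^3 - 6*s^2*t - 12*s^2 + 32*s*t + 16*s - 32*t, s + t^2 - 2*t}; counting standard monomials gives mu = 6. Corank 1: A-series; mu = 6 gives A_6.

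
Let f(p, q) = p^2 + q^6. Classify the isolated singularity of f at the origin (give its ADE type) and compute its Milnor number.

Type A_{5}, Milnor number mu = 5.

The Hessian of f at 0 has rank 1. Corank 1: A-series; mu = 5 gives A_5.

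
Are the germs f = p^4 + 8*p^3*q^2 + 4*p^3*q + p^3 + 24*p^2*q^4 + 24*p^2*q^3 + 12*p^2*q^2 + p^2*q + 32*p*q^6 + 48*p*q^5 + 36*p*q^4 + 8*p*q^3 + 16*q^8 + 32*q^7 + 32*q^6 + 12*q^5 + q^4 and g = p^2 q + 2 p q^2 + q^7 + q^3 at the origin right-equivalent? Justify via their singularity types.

No.

The Hessian of f at 0 has rank 0. Corank 2; j^3 = p^2*(p + q) has shape L^2 M (L != M), so D-series; mu = 5 gives D_5. The Hessian of g at 0 has rank 0. Corank 2; j^3 = q*(p + q)^2 has shape L^2 M (L != M), so D-series; mu = 8 gives D_8. f is D_5 but g is D_8, hence not right-equivalent.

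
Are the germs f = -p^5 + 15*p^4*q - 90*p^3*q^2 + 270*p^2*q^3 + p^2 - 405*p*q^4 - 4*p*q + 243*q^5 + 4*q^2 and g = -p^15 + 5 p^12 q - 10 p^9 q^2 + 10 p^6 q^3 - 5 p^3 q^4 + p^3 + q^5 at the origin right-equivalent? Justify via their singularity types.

The Hessian of f at 0 is [[2, -4], [-4, 8]] with rank 1, so corank 1. A Groebner basis of the Jacobian ideal J(f) in C{p,q} is {q^4, p - 2*q}; counting standard monomials gives mu = 4. Corank 1: A-series; mu = 4 gives A_4. The Hessian of g at 0 is [[0, 0], [0, 0]] with rank 0, so corank 2. A Groebner basis of the Jacobian ideal J(g) in C{p,q} is {q^4, p^2}; counting standard monomials gives mu = 8. Corank 2; j^3 = p^3 is a perfect cube, so E-series; the 5-jet and mu = 8 give E_8. f is A_4 but g is E_8, hence not right-equivalent.

No.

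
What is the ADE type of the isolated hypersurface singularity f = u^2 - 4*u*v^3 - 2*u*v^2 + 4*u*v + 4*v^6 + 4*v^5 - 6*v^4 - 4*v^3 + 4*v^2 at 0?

The Hessian of f at 0 is [[2, 4], [4, 8]] with rank 1, so corank 1. A Groebner basis of the Jacobian ideal J(f) in C{u,v} is {u^2 - 4*u - 8*v, u*v + 2*u + 4*v, -u + v^2 - 2*v}; counting standard monomials gives mu = 3. Corank 1: A-series; mu = 3 gives A_3.

A3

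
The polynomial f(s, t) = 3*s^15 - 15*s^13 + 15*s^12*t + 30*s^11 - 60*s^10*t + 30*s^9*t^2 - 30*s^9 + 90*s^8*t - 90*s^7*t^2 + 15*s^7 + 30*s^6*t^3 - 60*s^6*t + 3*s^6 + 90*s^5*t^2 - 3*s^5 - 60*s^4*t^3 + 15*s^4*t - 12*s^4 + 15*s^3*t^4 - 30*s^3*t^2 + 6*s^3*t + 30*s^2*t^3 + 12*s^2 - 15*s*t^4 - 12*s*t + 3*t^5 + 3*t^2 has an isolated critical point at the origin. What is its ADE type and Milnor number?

Type A4, Milnor number mu = 4.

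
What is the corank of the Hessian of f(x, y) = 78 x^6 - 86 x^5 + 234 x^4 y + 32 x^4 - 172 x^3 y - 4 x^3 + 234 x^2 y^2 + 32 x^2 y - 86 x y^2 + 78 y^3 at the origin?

2

The Hessian at 0 is [[0, 0], [0, 0]] of rank 0; hence corank 2.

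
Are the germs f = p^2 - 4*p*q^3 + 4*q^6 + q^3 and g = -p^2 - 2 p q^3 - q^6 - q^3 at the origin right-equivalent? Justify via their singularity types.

Yes.

The Hessian of f at 0 has rank 1. Corank 1: A-series; mu = 2 gives A_2. The Hessian of g at 0 has rank 1. Corank 1: A-series; mu = 2 gives A_2. Both have type A_2, hence right-equivalent.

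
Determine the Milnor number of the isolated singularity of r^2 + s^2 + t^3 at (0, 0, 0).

2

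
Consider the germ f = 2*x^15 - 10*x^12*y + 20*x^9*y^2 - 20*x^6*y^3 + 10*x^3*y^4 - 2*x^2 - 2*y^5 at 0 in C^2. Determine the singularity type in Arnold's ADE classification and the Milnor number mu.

The Hessian of f at 0 has rank 1. Corank 1: A-series; mu = 4 gives A_4.

Type A4, Milnor number mu = 4.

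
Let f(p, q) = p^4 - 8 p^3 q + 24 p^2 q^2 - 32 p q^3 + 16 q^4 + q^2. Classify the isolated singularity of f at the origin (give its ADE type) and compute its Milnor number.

Type A_{3}, Milnor number mu = 3.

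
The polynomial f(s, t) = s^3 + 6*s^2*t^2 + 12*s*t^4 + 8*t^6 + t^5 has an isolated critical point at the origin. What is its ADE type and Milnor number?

Type E_{8}, Milnor number mu = 8.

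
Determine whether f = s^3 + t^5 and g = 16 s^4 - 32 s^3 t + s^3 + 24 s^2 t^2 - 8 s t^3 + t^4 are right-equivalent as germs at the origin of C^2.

No.

The Hessian of f at 0 has rank 0. Corank 2; j^3 = s^3 is a perfect cube, so E-series; the 5-jet and mu = 8 give E_8. The Hessian of g at 0 has rank 0. Corank 2; j^3 = s^3 is a perfect cube, so E-series; the 4-jet and mu = 6 give E_6. f is E_8 but g is E_6, hence not right-equivalent.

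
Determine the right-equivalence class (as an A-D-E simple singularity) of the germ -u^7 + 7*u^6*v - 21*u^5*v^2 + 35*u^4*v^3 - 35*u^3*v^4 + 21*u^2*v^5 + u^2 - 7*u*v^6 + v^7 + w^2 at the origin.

A_6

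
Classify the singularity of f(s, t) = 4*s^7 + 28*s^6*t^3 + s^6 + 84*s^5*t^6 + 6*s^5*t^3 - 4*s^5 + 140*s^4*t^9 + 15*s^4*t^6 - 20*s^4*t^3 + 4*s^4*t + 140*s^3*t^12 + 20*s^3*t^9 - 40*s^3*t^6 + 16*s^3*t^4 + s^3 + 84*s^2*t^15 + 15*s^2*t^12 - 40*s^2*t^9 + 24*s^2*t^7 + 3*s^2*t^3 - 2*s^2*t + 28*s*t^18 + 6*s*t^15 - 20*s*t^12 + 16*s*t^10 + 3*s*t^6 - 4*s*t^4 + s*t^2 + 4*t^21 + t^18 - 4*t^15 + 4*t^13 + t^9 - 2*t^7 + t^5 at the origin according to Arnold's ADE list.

The Hessian of f at 0 is [[0, 0], [0, 0]] with rank 0, so corank 2. A Groebner basis of the Jacobian ideal J(f) in C{s,t} is {-s^2 + s*t + t^4, s^3 + s^2/2 - s*t - t^3 + t^2/2, s^2*t + s^2/3 - 2*s*t/3 - t^3 + t^2/3, s^2/6 + s*t^2 - s*t/3 - t^3 + t^2/6}; counting standard monomials gives mu = 7. Corank 2; j^3 = s*(s - t)^2 has shape L^2 M (L != M), so D-series; mu = 7 gives D_7.

D7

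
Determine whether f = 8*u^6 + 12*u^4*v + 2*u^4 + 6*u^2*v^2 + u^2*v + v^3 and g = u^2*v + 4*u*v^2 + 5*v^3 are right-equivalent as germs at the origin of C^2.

The Hessian of f at 0 has rank 0. Corank 2; j^3 = v*(u^2 + v^2) splits into three distinct lines over C (the quadratic factor has nonzero discriminant), so D_4. The Hessian of g at 0 has rank 0. Corank 2; j^3 = v*(u^2 + 4*u*v + 5*v^2) splits into three distinct lines over C (the quadratic factor has nonzero discriminant), so D_4. Both have type D_4, hence right-equivalent.

Yes.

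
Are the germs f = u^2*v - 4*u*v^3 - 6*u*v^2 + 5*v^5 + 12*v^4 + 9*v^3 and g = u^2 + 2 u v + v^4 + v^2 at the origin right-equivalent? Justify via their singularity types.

No.

The Hessian of f at 0 is [[0, 0], [0, 0]] with rank 0, so corank 2. A Groebner basis of the Jacobian ideal J(f) in C{u,v} is {u^3 + 54*u^2 - 675*u*v/2 + 1053*v^2/2, u^2*v + 12*u^2 - 153*u*v/2 + 243*v^2/2, 2*u^2 + u*v^2 - 27*u*v/2 + 45*v^2/2, -u*v/2 + v^3 + 3*v^2/2}; counting standard monomials gives mu = 6. Corank 2; j^3 = v*(u - 3*v)^2 has shape L^2 M (L != M), so D-series; mu = 6 gives D_6. The Hessian of g at 0 is [[2, 2], [2, 2]] with rank 1, so corank 1. A Groebner basis of the Jacobian ideal J(g) in C{u,v} is {v^3, u + v}; counting standard monomials gives mu = 3. Corank 1: A-series; mu = 3 gives A_3. f is D_6 but g is A_3, hence not right-equivalent.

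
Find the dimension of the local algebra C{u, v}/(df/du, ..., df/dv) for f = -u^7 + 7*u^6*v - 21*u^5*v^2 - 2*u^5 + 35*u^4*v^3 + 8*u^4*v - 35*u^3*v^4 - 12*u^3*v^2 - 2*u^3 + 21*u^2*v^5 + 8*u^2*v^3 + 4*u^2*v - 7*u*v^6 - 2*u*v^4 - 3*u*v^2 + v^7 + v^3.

The Hessian of f at 0 is [[0, 0], [0, 0]] with rank 0, so corank 2. A Groebner basis of the Jacobian ideal J(f) in C{u,v} is {v^3, u^2 - 3*v^2/2, u*v - 3*v^2/2}; counting standard monomials gives mu = 4. Corank 2; j^3 = -(u - v)*(2*u^2 - 2*u*v + v^2) splits into three distinct lines over C (the quadratic factor has nonzero discriminant), so D_4.

4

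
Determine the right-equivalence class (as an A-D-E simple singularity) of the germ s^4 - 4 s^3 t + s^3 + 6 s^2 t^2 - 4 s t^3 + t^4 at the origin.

The Hessian of f at 0 has rank 0. Corank 2; j^3 = s^3 is a perfect cube, so E-series; the 4-jet and mu = 6 give E_6.

E6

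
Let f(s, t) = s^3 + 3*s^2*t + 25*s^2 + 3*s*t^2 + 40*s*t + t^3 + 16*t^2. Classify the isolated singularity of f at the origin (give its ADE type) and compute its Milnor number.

Type A_{2}, Milnor number mu = 2.

The Hessian of f at 0 is [[50, 40], [40, 32]] with rank 1, so corank 1. A Groebner basis of the Jacobian ideal J(f) in C{s,t} is {t^2, s + 4*t/5}; counting standard monomials gives mu = 2. Corank 1: A-series; mu = 2 gives A_2.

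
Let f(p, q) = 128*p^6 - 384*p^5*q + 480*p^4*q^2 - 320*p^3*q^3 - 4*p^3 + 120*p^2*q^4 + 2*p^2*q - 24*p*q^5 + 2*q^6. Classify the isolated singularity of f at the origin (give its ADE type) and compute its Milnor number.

The Hessian of f at 0 is [[0, 0], [0, 0]] with rank 0, so corank 2. A Groebner basis of the Jacobian ideal J(f) in C{p,q} is {p*q/12 + q^5, p*q^2, p^2 - p*q/2}; counting standard monomials gives mu = 7. Corank 2; j^3 = -2*p^2*(2*p - q) has shape L^2 M (L != M), so D-series; mu = 7 gives D_7.

Type D7, Milnor number mu = 7.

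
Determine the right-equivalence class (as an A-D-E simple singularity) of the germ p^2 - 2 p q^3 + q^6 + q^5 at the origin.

A_4

The Hessian of f at 0 has rank 1. Corank 1: A-series; mu = 4 gives A_4.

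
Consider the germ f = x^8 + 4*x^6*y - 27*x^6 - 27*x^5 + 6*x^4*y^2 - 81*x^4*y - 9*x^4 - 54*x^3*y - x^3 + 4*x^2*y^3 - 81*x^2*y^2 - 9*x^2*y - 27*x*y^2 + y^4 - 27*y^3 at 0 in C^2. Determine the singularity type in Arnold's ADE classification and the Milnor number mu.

Type E_6, Milnor number mu = 6.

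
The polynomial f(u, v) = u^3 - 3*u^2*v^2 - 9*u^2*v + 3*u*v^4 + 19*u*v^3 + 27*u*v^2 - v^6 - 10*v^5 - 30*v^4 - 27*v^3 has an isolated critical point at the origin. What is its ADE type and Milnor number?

Type E7, Milnor number mu = 7.

The Hessian of f at 0 has rank 0. Corank 2; j^3 = (u - 3*v)^3 is a perfect cube, so E-series; the 4-jet and mu = 7 give E_7.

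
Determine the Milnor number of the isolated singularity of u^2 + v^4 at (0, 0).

3

The Hessian of f at 0 has rank 1. Corank 1: A-series; mu = 3 gives A_3.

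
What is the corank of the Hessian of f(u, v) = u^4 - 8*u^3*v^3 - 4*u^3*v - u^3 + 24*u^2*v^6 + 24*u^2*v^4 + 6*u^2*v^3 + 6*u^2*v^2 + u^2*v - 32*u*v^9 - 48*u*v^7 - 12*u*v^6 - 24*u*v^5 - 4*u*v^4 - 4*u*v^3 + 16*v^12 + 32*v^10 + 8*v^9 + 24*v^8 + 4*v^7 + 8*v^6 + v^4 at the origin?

2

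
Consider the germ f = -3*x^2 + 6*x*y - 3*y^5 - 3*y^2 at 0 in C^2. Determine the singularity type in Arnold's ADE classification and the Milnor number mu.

Type A_{4}, Milnor number mu = 4.

The Hessian of f at 0 is [[-6, 6], [6, -6]] with rank 1, so corank 1. A Groebner basis of the Jacobian ideal J(f) in C{x,y} is {y^4, x - y}; counting standard monomials gives mu = 4. Corank 1: A-series; mu = 4 gives A_4.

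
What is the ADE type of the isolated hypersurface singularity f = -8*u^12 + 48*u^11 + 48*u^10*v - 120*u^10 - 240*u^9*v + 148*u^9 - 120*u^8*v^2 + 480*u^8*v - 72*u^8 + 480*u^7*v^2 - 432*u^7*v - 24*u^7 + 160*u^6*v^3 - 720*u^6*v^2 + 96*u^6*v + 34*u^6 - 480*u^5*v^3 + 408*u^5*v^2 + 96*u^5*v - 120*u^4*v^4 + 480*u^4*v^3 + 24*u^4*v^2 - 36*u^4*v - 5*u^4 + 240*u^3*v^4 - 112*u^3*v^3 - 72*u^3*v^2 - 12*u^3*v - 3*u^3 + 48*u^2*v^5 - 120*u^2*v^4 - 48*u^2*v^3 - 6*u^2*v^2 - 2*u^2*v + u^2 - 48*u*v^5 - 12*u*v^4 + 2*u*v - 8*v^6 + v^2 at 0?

A2

The Hessian of f at 0 has rank 1. Corank 1: A-series; mu = 2 gives A_2.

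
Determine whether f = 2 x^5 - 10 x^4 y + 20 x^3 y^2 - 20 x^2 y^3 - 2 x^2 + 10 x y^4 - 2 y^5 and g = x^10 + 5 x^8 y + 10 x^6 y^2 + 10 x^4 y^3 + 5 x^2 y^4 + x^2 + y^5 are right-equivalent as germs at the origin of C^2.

Yes.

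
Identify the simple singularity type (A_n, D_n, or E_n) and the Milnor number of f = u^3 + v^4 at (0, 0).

Type E_{6}, Milnor number mu = 6.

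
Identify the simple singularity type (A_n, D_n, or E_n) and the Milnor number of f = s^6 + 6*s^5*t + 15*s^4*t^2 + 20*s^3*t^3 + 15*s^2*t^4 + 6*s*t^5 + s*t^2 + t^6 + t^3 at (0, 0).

The Hessian of f at 0 is [[0, 0], [0, 0]] with rank 0, so corank 2. A Groebner basis of the Jacobian ideal J(f) in C{s,t} is {s^5 + t^2/6, t^3, s*t + t^2}; counting standard monomials gives mu = 7. Corank 2; j^3 = t^2*(s + t) has shape L^2 M (L != M), so D-series; mu = 7 gives D_7.

Type D7, Milnor number mu = 7.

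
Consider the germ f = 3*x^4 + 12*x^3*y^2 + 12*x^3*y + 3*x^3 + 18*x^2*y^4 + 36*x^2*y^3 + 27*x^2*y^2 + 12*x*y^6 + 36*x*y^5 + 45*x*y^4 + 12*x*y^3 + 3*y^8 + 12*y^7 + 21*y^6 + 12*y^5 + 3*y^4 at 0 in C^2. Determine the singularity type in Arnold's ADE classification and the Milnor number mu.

The Hessian of f at 0 has rank 0. Corank 2; j^3 = 3*x^3 is a perfect cube, so E-series; the 4-jet and mu = 6 give E_6.

Type E6, Milnor number mu = 6.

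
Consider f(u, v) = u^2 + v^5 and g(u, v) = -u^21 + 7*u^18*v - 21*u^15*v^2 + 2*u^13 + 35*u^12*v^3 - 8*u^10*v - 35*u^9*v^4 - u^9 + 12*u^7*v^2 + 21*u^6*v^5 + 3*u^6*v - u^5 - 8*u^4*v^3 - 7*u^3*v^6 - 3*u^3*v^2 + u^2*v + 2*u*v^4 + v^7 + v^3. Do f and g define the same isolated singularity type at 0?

No.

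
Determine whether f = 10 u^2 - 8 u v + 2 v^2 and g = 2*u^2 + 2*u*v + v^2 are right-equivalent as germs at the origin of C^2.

The Hessian of f at 0 has rank 2. Corank 0: nondegenerate Morse point, so A_1. The Hessian of g at 0 has rank 2. Corank 0: nondegenerate Morse point, so A_1. Both have type A_1, hence right-equivalent.

Yes.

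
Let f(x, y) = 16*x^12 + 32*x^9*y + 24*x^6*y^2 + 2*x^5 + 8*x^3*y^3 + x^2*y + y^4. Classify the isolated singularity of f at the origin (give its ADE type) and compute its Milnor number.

The Hessian of f at 0 has rank 0. Corank 2; j^3 = x^2*y has shape L^2 M (L != M), so D-series; mu = 5 gives D_5.

Type D_{5}, Milnor number mu = 5.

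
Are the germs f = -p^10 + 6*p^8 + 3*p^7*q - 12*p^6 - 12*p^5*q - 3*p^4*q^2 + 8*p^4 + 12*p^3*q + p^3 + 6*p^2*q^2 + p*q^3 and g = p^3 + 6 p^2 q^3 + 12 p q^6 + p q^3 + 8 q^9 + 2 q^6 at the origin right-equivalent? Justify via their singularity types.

Yes.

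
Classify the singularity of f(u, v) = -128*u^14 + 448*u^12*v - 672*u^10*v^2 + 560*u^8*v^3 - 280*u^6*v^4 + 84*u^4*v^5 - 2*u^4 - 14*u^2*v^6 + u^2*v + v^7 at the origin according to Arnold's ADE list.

D_{8}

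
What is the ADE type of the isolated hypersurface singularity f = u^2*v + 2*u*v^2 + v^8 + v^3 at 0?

D_{9}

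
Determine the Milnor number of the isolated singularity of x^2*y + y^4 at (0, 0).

The Hessian of f at 0 has rank 0. Corank 2; j^3 = x^2*y has shape L^2 M (L != M), so D-series; mu = 5 gives D_5.

5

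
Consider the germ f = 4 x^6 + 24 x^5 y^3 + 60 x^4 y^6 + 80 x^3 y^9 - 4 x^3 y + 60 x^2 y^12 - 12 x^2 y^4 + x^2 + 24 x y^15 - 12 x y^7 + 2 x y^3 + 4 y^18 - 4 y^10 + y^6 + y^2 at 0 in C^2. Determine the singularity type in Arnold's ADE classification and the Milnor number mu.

Type A1, Milnor number mu = 1.

The Hessian of f at 0 is [[2, 0], [0, 2]] with rank 2, so corank 0. A Groebner basis of the Jacobian ideal J(f) in C{x,y} is {x, y}; counting standard monomials gives mu = 1. Corank 0: nondegenerate Morse point, so A_1.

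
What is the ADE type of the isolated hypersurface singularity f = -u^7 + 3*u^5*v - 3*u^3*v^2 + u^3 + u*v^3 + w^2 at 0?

E_7

The Hessian of f at 0 has rank 1. Corank 2; j^3 = u^3 is a perfect cube, so E-series; the 4-jet and mu = 7 give E_7.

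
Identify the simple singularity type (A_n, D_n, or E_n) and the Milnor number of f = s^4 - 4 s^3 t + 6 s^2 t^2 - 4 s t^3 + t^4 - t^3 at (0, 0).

Type E_{6}, Milnor number mu = 6.

The Hessian of f at 0 is [[0, 0], [0, 0]] with rank 0, so corank 2. A Groebner basis of the Jacobian ideal J(f) in C{s,t} is {s^3 - 3*s^2*t, t^2}; counting standard monomials gives mu = 6. Corank 2; j^3 = -t^3 is a perfect cube, so E-series; the 4-jet and mu = 6 give E_6.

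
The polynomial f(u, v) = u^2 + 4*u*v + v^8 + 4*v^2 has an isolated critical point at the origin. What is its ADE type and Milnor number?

Type A_{7}, Milnor number mu = 7.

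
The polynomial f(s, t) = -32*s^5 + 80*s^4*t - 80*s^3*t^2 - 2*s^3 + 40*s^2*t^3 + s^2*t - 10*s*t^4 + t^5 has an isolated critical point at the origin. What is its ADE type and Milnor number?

The Hessian of f at 0 has rank 0. Corank 2; j^3 = -s^2*(2*s - t) has shape L^2 M (L != M), so D-series; mu = 6 gives D_6.

Type D6, Milnor number mu = 6.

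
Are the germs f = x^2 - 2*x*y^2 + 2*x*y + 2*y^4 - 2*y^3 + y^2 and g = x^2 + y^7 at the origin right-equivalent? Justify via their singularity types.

No.

The Hessian of f at 0 has rank 1. Corank 1: A-series; mu = 3 gives A_3. The Hessian of g at 0 has rank 1. Corank 1: A-series; mu = 6 gives A_6. f is A_3 but g is A_6, hence not right-equivalent.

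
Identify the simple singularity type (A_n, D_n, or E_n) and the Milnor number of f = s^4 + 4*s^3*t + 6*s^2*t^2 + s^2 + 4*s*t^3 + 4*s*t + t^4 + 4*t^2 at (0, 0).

The Hessian of f at 0 has rank 1. Corank 1: A-series; mu = 3 gives A_3.

Type A3, Milnor number mu = 3.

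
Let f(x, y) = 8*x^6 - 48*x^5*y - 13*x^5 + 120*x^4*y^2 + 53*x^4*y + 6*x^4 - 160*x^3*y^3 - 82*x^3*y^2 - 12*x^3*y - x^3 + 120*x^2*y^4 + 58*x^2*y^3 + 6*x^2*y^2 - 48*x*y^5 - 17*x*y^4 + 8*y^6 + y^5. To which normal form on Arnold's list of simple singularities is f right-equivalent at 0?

The Hessian of f at 0 has rank 0. Corank 2; j^3 = -x^3 is a perfect cube, so E-series; the 5-jet and mu = 8 give E_8.

E_{8}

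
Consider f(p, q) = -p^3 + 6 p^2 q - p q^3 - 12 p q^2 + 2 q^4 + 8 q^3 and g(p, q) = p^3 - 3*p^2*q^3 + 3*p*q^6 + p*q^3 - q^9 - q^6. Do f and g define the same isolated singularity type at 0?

The Hessian of f at 0 is [[0, 0], [0, 0]] with rank 0, so corank 2. A Groebner basis of the Jacobian ideal J(f) in C{p,q} is {p^3 - 6*p^2*q - 48*p^2 + 192*p*q - 192*q^2, 6*p^2 + p*q^2 - 24*p*q + 24*q^2, 3*p^2 - 12*p*q + q^3 + 12*q^2}; counting standard monomials gives mu = 7. Corank 2; j^3 = -(p - 2*q)^3 is a perfect cube, so E-series; the 4-jet and mu = 7 give E_7. The Hessian of g at 0 is [[0, 0], [0, 0]] with rank 0, so corank 2. A Groebner basis of the Jacobian ideal J(g) in C{p,q} is {p^3, p*q^2, 3*p^2 + q^3}; counting standard monomials gives mu = 7. Corank 2; j^3 = p^3 is a perfect cube, so E-series; the 4-jet and mu = 7 give E_7. Both have type E_7, hence right-equivalent.

Yes.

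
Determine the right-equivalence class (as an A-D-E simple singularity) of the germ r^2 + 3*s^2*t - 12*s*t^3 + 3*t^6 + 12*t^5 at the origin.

D_7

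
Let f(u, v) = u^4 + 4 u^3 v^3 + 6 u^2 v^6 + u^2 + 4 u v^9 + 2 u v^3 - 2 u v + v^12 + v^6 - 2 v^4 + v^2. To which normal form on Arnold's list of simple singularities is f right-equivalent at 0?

A_{3}

The Hessian of f at 0 has rank 1. Corank 1: A-series; mu = 3 gives A_3.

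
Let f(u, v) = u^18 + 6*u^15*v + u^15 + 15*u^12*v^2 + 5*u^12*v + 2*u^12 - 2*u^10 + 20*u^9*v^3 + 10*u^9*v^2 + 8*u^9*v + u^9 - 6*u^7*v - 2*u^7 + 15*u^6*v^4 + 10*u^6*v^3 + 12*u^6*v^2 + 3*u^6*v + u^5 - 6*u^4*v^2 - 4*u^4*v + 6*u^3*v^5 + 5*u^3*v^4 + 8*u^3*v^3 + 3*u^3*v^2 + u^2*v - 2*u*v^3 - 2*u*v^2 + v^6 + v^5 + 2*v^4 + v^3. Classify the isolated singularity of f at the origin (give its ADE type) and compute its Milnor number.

Type D_7, Milnor number mu = 7.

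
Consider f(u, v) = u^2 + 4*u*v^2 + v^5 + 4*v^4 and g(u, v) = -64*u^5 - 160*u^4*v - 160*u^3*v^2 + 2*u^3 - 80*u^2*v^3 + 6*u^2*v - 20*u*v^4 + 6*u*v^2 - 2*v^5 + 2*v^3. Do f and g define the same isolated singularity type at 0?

No.

The Hessian of f at 0 is [[2, 0], [0, 0]] with rank 1, so corank 1. A Groebner basis of the Jacobian ideal J(f) in C{u,v} is {u^2, u/2 + v^2}; counting standard monomials gives mu = 4. Corank 1: A-series; mu = 4 gives A_4. The Hessian of g at 0 is [[0, 0], [0, 0]] with rank 0, so corank 2. A Groebner basis of the Jacobian ideal J(g) in C{u,v} is {v^5, u*v^3 + 7*v^4/8, u^2 + 2*u*v + v^2}; counting standard monomials gives mu = 8. Corank 2; j^3 = 2*(u + v)^3 is a perfect cube, so E-series; the 5-jet and mu = 8 give E_8. f is A_4 but g is E_8, hence not right-equivalent.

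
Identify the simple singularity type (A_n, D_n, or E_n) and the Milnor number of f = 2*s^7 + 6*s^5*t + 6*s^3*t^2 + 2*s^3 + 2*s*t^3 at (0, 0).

Type E_7, Milnor number mu = 7.

The Hessian of f at 0 is [[0, 0], [0, 0]] with rank 0, so corank 2. A Groebner basis of the Jacobian ideal J(f) in C{s,t} is {s^3, s*t^2, 3*s^2 + t^3}; counting standard monomials gives mu = 7. Corank 2; j^3 = 2*s^3 is a perfect cube, so E-series; the 4-jet and mu = 7 give E_7.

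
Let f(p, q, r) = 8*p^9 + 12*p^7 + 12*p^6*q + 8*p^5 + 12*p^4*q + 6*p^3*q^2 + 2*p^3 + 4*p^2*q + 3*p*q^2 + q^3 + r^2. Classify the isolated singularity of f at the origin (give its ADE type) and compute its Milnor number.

The Hessian of f at 0 is [[0, 0, 0], [0, 0, 0], [0, 0, 2]] with rank 1, so corank 2. A Groebner basis of the Jacobian ideal J(f) in C{p,q,r} is {q^3, p^2 - 3*q^2/2, p*q + 3*q^2/2, r}; counting standard monomials gives mu = 4. Corank 2; j^3 = (p + q)*(2*p^2 + 2*p*q + q^2) splits into three distinct lines over C (the quadratic factor has nonzero discriminant), so D_4.

Type D_4, Milnor number mu = 4.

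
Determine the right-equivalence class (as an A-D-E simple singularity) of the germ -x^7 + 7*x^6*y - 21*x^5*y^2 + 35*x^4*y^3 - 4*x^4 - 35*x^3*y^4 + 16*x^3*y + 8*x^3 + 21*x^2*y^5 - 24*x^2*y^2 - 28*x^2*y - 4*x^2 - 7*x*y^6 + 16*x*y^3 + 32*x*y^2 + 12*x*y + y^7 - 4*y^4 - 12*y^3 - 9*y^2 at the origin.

A6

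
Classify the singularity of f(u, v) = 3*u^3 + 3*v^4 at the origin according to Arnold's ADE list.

The Hessian of f at 0 has rank 0. Corank 2; j^3 = 3*u^3 is a perfect cube, so E-series; the 4-jet and mu = 6 give E_6.

E_6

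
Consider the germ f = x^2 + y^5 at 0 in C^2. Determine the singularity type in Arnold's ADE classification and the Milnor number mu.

Type A_{4}, Milnor number mu = 4.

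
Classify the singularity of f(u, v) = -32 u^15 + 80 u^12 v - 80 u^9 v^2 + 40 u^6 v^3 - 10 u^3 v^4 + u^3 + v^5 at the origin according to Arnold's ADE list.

E_{8}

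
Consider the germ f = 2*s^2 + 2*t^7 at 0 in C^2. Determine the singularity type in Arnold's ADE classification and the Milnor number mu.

Type A_6, Milnor number mu = 6.

The Hessian of f at 0 has rank 1. Corank 1: A-series; mu = 6 gives A_6.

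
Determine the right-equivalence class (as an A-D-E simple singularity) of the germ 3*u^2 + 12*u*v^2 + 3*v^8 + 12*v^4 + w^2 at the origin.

A_7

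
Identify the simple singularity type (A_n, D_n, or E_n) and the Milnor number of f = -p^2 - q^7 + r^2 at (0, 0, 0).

The Hessian of f at 0 has rank 2. Corank 1: A-series; mu = 6 gives A_6.

Type A6, Milnor number mu = 6.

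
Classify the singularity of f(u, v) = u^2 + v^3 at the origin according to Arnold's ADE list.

A_{2}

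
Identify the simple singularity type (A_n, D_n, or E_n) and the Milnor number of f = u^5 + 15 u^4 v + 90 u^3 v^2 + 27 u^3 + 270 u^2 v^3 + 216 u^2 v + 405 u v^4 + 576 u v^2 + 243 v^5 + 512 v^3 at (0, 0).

The Hessian of f at 0 is [[0, 0], [0, 0]] with rank 0, so corank 2. A Groebner basis of the Jacobian ideal J(f) in C{u,v} is {v^5, u*v^3 + 11*v^4/4, u^2 + 16*u*v/3 + 64*v^2/9}; counting standard monomials gives mu = 8. Corank 2; j^3 = (3*u + 8*v)^3 is a perfect cube, so E-series; the 5-jet and mu = 8 give E_8.

Type E_{8}, Milnor number mu = 8.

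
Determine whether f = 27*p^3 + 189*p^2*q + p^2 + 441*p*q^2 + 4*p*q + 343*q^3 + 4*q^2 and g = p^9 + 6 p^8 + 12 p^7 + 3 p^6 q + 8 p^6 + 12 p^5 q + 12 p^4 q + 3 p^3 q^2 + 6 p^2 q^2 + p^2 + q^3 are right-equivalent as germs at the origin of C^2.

The Hessian of f at 0 has rank 1. Corank 1: A-series; mu = 2 gives A_2. The Hessian of g at 0 has rank 1. Corank 1: A-series; mu = 2 gives A_2. Both have type A_2, hence right-equivalent.

Yes.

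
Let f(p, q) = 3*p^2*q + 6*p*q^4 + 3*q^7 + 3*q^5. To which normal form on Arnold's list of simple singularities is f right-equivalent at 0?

The Hessian of f at 0 has rank 0. Corank 2; j^3 = 3*p^2*q has shape L^2 M (L != M), so D-series; mu = 6 gives D_6.

D_{6}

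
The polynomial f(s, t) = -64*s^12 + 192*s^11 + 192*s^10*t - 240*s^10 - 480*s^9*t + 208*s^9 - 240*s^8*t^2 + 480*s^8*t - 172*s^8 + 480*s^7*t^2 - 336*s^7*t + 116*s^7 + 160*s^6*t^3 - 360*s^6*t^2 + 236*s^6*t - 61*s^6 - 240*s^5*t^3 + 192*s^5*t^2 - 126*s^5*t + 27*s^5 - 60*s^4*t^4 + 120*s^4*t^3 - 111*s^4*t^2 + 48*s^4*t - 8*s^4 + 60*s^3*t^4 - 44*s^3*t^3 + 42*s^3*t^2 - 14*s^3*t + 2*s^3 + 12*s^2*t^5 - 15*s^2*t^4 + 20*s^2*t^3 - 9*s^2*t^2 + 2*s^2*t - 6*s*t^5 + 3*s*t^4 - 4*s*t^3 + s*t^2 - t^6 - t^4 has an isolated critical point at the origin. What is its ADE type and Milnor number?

Type D4, Milnor number mu = 4.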